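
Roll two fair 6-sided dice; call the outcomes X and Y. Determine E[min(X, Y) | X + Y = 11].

Outcomes with X + Y = 11: (5,6), (6,5), each with probability 1/36.
E[min(X, Y) | X + Y = 11] = (5 + 5) / 2 = 5.

5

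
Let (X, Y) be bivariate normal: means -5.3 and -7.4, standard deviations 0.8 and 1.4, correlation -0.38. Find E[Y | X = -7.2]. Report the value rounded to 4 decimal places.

-6.1365

E[Y | X=x] = μ_Y + ρ(σ_Y/σ_X)(x − μ_X) for jointly normal variables.
E[Y | X=-7.2] = -7.4 + (-0.38)·(1.4/0.8)·(-7.2 − (-5.3)) = -7.4 + (-0.665)·(-1.9) = -6.1365.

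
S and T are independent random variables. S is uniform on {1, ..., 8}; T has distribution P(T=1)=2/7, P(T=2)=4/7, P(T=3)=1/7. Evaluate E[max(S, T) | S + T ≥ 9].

97/13

P(S + T ≥ 9) = 13/56.
Summing max(S,T)·P(x,y) over outcomes with S + T ≥ 9 gives 97/56.
E[max(S, T) | S + T ≥ 9] = (97/56) / (13/56) = 97/13.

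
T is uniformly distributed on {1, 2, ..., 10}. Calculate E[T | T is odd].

Given T is odd, T is equally likely to be any of {1, 3, 5, 7, 9}.
E[T | T is odd] = (1 + 3 + 5 + 7 + 9) / 5 = 5.

5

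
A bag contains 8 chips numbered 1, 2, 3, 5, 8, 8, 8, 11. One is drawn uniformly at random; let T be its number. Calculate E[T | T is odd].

P(T is odd) = 1/2.
Σ over the event: 1·1/8 + 3·1/8 + 5·1/8 + 11·1/8 = 5/2.
E[T | T is odd] = (5/2) / (1/2) = 5.

5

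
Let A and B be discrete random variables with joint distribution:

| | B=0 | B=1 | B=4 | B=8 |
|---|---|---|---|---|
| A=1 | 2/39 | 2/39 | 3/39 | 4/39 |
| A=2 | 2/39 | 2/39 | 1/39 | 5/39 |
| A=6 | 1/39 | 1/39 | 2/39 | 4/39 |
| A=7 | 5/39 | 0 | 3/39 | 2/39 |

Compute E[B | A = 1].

46/11

P(A = 1) = 11/39.
Σ B·P over the event = 0·(2/39) + 1·(2/39) + 4·(3/39) + 8·(4/39) = 46/39.
E[B | A = 1] = (46/39) / (11/39) = 46/11.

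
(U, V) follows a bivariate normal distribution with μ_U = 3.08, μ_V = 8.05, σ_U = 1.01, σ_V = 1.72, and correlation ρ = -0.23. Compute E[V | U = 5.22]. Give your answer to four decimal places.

For a bivariate normal, E[V | U=x] = μ_V + ρ·(σ_V/σ_U)·(x − μ_U).
E[V | U=5.22] = 8.05 + (-0.23)·(1.72/1.01)·(5.22 − (3.08)) = 8.05 + (-0.39168)·(2.14) = 7.2118.

7.2118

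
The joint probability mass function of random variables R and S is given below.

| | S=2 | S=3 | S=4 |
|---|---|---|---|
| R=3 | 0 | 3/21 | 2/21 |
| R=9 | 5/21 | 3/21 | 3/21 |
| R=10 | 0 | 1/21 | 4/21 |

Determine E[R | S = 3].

P(S = 3) = 1/3.
Σ R·P over the event = 3·(3/21) + 9·(3/21) + 10·(1/21) = 46/21.
E[R | S = 3] = (46/21) / (1/3) = 46/7.

46/7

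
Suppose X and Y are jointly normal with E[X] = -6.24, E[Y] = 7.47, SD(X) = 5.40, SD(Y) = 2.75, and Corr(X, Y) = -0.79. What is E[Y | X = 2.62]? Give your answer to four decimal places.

3.9055

The regression of Y on X has slope ρ·σ_Y/σ_X and passes through (μ_X, μ_Y).
E[Y | X=2.62] = 7.47 + (-0.79)·(2.75/5.40)·(2.62 − (-6.24)) = 7.47 + (-0.40231)·(8.86) = 3.9055.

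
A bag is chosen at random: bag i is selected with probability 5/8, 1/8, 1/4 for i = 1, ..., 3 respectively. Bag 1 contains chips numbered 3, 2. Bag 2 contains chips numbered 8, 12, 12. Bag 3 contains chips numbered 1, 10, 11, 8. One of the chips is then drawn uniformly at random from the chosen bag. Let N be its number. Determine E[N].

E[N | bag 1] = (3+2)/2 = 5/2.
E[N | bag 2] = (8+12+12)/3 = 32/3.
E[N | bag 3] = (1+10+11+8)/4 = 15/2.
By the law of total expectation,
E[N] = (5/8)·(5/2) + (1/8)·(32/3) + (1/4)·(15/2) = 229/48.

229/48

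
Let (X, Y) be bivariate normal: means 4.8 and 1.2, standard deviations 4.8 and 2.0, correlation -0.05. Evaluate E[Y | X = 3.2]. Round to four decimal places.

1.2333

E[Y | X=x] = μ_Y + ρ(σ_Y/σ_X)(x − μ_X) for jointly normal variables.
E[Y | X=3.2] = 1.2 + (-0.05)·(2.0/4.8)·(3.2 − (4.8)) = 1.2 + (-0.020833)·(-1.6) = 1.2333.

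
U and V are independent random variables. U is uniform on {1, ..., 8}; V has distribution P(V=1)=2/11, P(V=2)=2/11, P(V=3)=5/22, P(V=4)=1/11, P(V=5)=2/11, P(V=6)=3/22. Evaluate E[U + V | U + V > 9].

575/51

P(U + V > 9) = 51/176.
Summing (U+V)·P(x,y) over outcomes with U + V > 9 gives 575/176.
E[U + V | U + V > 9] = (575/176) / (51/176) = 575/51.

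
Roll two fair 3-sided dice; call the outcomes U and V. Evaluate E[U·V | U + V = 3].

Outcomes with U + V = 3: (1,2), (2,1), each with probability 1/9.
E[U·V | U + V = 3] = (2 + 2) / 2 = 2.

2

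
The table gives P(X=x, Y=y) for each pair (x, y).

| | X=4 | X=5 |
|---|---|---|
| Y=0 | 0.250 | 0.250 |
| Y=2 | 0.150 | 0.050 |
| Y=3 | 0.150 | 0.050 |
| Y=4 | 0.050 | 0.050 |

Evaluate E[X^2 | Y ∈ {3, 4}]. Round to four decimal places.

19.0000

P(Y ∈ {3, 4}) = 0.300.
Σ X^2·P over the event = 16·(0.150) + 16·(0.050) + 25·(0.050) + 25·(0.050) = 5.700.
E[X^2 | Y ∈ {3, 4}] = (5.700) / (0.300) = 19.0000.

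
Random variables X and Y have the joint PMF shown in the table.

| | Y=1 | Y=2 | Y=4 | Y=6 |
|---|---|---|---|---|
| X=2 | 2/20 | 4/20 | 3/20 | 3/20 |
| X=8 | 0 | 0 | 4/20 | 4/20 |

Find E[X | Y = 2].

2

P(Y = 2) = 1/5.
Σ X·P over the event = 2·(4/20) = 2/5.
E[X | Y = 2] = (2/5) / (1/5) = 2.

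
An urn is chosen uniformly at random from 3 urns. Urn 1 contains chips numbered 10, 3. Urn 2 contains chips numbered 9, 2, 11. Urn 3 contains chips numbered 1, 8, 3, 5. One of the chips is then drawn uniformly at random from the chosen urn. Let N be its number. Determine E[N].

E[N | urn 1] = (10+3)/2 = 13/2.
E[N | urn 2] = (9+2+11)/3 = 22/3.
E[N | urn 3] = (1+8+3+5)/4 = 17/4.
E[N] = (1/3)·(13/2) + (1/3)·(22/3) + (1/3)·(17/4) = 217/36.

217/36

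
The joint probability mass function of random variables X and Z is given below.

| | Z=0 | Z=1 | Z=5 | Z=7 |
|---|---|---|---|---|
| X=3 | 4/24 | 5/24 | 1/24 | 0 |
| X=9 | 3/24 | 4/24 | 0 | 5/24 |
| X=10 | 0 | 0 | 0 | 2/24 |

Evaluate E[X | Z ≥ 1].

7

P(Z ≥ 1) = 17/24.
Σ X·P over the event = 3·(5/24) + 3·(1/24) + 9·(4/24) + 9·(5/24) + 10·(2/24) = 119/24.
E[X | Z ≥ 1] = (119/24) / (17/24) = 7.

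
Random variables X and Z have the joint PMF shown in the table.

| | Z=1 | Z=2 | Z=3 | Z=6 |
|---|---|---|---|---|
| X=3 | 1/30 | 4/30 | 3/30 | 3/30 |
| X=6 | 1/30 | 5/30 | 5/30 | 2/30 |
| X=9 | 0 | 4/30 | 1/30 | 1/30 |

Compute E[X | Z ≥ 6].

5

P(Z ≥ 6) = 1/5.
Σ X·P over the event = 3·(3/30) + 6·(2/30) + 9·(1/30) = 1.
E[X | Z ≥ 6] = (1) / (1/5) = 5.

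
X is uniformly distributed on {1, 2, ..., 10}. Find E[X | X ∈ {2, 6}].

4

P(X ∈ {2, 6}) = 1/5.
Σ over the event: 2·1/10 + 6·1/10 = 4/5.
E[X | X ∈ {2, 6}] = (4/5) / (1/5) = 4.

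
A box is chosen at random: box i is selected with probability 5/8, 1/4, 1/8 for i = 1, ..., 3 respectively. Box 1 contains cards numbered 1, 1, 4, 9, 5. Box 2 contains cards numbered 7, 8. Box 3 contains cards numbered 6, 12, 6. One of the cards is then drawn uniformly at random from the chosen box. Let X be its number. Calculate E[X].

43/8

E[X | box 1] = (1+1+4+9+5)/5 = 4.
E[X | box 2] = (7+8)/2 = 15/2.
E[X | box 3] = (6+12+6)/3 = 8.
E[X] = (5/8)·(4) + (1/4)·(15/2) + (1/8)·(8) = 43/8.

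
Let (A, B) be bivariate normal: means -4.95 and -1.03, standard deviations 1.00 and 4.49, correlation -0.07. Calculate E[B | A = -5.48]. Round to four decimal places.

-0.8634

E[B | A=x] = μ_B + ρ(σ_B/σ_A)(x − μ_A) for jointly normal variables.
E[B | A=-5.48] = -1.03 + (-0.07)·(4.49/1.00)·(-5.48 − (-4.95)) = -1.03 + (-0.3143)·(-0.53) = -0.8634.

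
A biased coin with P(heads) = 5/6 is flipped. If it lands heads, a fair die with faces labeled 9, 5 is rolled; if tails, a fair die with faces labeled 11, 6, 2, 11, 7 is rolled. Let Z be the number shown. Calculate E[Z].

106/15

E[Z | heads] = (9+5)/2 = 7.
E[Z | tails] = (11+6+2+11+7)/5 = 37/5.
E[Z] = (5/6)·(7) + (1/6)·(37/5) = 106/15.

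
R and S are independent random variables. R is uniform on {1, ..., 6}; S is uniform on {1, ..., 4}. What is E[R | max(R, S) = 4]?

22/7

P(max(R, S) = 4) = 7/24.
Summing R·P(x,y) over outcomes with max(R, S) = 4 gives 11/12.
E[R | max(R, S) = 4] = (11/12) / (7/24) = 22/7.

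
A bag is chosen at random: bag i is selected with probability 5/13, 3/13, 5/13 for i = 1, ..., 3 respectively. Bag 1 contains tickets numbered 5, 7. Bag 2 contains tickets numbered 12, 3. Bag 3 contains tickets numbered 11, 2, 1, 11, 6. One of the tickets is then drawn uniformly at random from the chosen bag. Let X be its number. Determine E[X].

E[X | bag 1] = (5+7)/2 = 6.
E[X | bag 2] = (12+3)/2 = 15/2.
E[X | bag 3] = (11+2+1+11+6)/5 = 31/5.
E[X] = (5/13)·(6) + (3/13)·(15/2) + (5/13)·(31/5) = 167/26.

167/26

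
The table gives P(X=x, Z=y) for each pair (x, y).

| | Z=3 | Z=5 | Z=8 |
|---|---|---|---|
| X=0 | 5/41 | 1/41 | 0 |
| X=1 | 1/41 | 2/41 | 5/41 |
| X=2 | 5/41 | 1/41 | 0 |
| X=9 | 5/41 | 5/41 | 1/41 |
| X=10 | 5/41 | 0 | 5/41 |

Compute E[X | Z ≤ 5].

P(Z ≤ 5) = 30/41.
Summing X·P(X=x,Z=y) over the conditioning event gives 155/41.
E[X | Z ≤ 5] = (155/41) / (30/41) = 31/6.

31/6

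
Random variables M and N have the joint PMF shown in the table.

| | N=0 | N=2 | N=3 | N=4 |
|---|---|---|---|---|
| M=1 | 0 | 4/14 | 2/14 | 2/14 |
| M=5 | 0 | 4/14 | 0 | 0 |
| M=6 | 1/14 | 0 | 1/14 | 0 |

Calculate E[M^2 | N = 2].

P(N = 2) = 4/7.
Σ M^2·P over the event = 1·(4/14) + 25·(4/14) = 52/7.
E[M^2 | N = 2] = (52/7) / (4/7) = 13.

13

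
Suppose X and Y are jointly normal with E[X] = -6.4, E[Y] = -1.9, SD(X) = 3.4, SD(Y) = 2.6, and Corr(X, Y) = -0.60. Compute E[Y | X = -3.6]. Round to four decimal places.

For a bivariate normal, E[Y | X=x] = μ_Y + ρ·(σ_Y/σ_X)·(x − μ_X).
E[Y | X=-3.6] = -1.9 + (-0.60)·(2.6/3.4)·(-3.6 − (-6.4)) = -1.9 + (-0.45882)·(2.8) = -3.1847.

-3.1847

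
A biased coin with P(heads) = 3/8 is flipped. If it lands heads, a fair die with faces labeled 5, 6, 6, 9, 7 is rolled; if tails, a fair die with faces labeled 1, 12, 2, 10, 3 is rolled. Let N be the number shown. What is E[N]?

E[N | heads] = (5+6+6+9+7)/5 = 33/5.
E[N | tails] = (1+12+2+10+3)/5 = 28/5.
E[N] = (3/8)·(33/5) + (5/8)·(28/5) = 239/40.

239/40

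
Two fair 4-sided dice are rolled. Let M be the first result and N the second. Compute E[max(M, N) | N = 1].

5/2

P(N = 1) = 1/4.
Summing max(M,N)·P(x,y) over outcomes with N = 1 gives 5/8.
E[max(M, N) | N = 1] = (5/8) / (1/4) = 5/2.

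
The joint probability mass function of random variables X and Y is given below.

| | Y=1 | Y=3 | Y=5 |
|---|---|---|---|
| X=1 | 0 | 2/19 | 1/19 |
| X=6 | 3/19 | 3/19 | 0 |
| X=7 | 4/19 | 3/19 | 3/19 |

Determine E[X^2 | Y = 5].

P(Y = 5) = 4/19.
Σ X^2·P over the event = 1·(1/19) + 49·(3/19) = 148/19.
E[X^2 | Y = 5] = (148/19) / (4/19) = 37.

37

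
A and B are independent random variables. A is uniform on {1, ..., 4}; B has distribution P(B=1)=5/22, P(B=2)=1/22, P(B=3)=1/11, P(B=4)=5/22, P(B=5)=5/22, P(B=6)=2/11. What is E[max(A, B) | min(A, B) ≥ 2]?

P(min(A, B) ≥ 2) = 51/88.
Summing max(A,B)·P(x,y) over outcomes with min(A, B) ≥ 2 gives 59/22.
E[max(A, B) | min(A, B) ≥ 2] = (59/22) / (51/88) = 236/51.

236/51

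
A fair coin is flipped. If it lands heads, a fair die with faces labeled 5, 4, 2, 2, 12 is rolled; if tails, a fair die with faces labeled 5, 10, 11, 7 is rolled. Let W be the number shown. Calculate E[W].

E[W | heads] = (5+4+2+2+12)/5 = 5.
E[W | tails] = (5+10+11+7)/4 = 33/4.
E[W] = (1/2)·(5) + (1/2)·(33/4) = 53/8.

53/8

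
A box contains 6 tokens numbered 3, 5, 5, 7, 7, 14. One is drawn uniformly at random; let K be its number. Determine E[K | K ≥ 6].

P(K ≥ 6) = 1/2.
Σ over the event: 7·1/3 + 14·1/6 = 14/3.
E[K | K ≥ 6] = (14/3) / (1/2) = 28/3.

28/3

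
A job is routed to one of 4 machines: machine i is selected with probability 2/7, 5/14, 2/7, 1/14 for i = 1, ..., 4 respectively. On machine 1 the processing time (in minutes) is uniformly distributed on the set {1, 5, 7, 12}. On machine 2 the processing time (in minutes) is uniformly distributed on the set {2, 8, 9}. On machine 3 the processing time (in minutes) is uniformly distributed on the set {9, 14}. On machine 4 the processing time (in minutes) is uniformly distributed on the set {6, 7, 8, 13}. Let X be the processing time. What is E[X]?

E[X | machine 1] = (1+5+7+12)/4 = 25/4.
E[X | machine 2] = (2+8+9)/3 = 19/3.
E[X | machine 3] = (9+14)/2 = 23/2.
E[X | machine 4] = (6+7+8+13)/4 = 17/2.
By the law of total expectation,
E[X] = (2/7)·(25/4) + (5/14)·(19/3) + (2/7)·(23/2) + (1/14)·(17/2) = 667/84.

667/84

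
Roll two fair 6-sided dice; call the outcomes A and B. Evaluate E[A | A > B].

P(A > B) = 5/12.
Summing A·P(x,y) over outcomes with A > B gives 35/18.
E[A | A > B] = (35/18) / (5/12) = 14/3.

14/3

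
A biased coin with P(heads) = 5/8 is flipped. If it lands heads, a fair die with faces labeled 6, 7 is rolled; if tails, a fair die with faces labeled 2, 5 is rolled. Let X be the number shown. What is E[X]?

E[X | heads] = (6+7)/2 = 13/2.
E[X | tails] = (2+5)/2 = 7/2.
E[X] = (5/8)·(13/2) + (3/8)·(7/2) = 43/8.

43/8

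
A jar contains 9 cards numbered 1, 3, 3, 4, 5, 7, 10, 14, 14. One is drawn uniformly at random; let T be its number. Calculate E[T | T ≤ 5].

16/5

P(T ≤ 5) = 5/9.
Σ over the event: 1·1/9 + 3·2/9 + 4·1/9 + 5·1/9 = 16/9.
E[T | T ≤ 5] = (16/9) / (5/9) = 16/5.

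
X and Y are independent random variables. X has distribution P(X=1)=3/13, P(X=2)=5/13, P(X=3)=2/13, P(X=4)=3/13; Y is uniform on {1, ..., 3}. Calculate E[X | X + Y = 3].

13/8

P(X + Y = 3) = 8/39.
Summing X·P(x,y) over outcomes with X + Y = 3 gives 1/3.
E[X | X + Y = 3] = (1/3) / (8/39) = 13/8.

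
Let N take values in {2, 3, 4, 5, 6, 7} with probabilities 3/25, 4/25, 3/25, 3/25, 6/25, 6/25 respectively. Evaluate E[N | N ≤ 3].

18/7

P(N ≤ 3) = 7/25.
Σ over the event: 2·3/25 + 3·4/25 = 18/25.
E[N | N ≤ 3] = (18/25) / (7/25) = 18/7.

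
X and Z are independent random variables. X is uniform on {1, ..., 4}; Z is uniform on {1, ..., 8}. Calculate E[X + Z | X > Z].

Outcomes with X > Z: (2,1), (3,1), (3,2), (4,1), (4,2), (4,3), each with probability 1/32.
E[X + Z | X > Z] = (3 + 4 + 5 + 5 + 6 + 7) / 6 = 5.

5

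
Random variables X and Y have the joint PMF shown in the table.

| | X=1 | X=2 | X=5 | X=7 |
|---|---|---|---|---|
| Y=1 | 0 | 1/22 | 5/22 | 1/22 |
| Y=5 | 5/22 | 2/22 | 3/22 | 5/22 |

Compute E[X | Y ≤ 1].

34/7

P(Y ≤ 1) = 7/22.
Σ X·P over the event = 2·(1/22) + 5·(5/22) + 7·(1/22) = 17/11.
E[X | Y ≤ 1] = (17/11) / (7/22) = 34/7.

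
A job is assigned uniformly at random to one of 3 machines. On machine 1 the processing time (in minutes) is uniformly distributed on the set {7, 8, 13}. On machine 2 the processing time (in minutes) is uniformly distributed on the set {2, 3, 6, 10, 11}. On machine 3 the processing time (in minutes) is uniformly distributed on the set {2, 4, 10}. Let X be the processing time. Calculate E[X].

E[X | machine 1] = (7+8+13)/3 = 28/3.
E[X | machine 2] = (2+3+6+10+11)/5 = 32/5.
E[X | machine 3] = (2+4+10)/3 = 16/3.
E[X] = (1/3)·(28/3) + (1/3)·(32/5) + (1/3)·(16/3) = 316/45.

316/45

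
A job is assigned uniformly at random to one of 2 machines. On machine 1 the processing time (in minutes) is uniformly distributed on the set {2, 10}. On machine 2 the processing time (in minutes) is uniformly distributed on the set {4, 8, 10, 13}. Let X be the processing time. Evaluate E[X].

59/8

E[X | machine 1] = (2+10)/2 = 6.
E[X | machine 2] = (4+8+10+13)/4 = 35/4.
By the law of total expectation,
E[X] = (1/2)·(6) + (1/2)·(35/4) = 59/8.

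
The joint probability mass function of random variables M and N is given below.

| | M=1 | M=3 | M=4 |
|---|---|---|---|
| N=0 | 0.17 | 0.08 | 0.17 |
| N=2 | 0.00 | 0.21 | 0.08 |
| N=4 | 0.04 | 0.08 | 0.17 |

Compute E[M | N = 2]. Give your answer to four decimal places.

P(N = 2) = 0.29.
Σ M·P over the event = 3·(0.21) + 4·(0.08) = 0.95.
E[M | N = 2] = (0.95) / (0.29) = 3.2759.

3.2759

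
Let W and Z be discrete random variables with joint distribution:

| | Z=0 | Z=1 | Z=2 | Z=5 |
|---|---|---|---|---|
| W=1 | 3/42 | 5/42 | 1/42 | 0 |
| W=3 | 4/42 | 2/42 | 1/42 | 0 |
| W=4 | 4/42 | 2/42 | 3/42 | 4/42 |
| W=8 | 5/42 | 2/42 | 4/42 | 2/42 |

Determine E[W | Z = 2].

P(Z = 2) = 3/14.
Σ W·P over the event = 1·(1/42) + 3·(1/42) + 4·(3/42) + 8·(4/42) = 8/7.
E[W | Z = 2] = (8/7) / (3/14) = 16/3.

16/3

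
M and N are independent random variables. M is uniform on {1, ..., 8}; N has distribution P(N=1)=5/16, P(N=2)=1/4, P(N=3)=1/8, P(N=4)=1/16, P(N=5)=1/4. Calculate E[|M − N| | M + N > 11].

8/3

P(M + N > 11) = 9/128.
Summing |M−N|·P(x,y) over outcomes with M + N > 11 gives 3/16.
E[|M − N| | M + N > 11] = (3/16) / (9/128) = 8/3.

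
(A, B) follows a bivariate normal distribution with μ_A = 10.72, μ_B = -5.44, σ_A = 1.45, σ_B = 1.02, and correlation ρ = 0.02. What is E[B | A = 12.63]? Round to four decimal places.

E[B | A=x] = μ_B + ρ(σ_B/σ_A)(x − μ_A) for jointly normal variables.
E[B | A=12.63] = -5.44 + (0.02)·(1.02/1.45)·(12.63 − (10.72)) = -5.44 + (0.014069)·(1.91) = -5.4131.

-5.4131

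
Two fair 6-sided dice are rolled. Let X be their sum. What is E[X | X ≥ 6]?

P(X ≥ 6) = 13/18.
Σ over the event: 6·5/36 + 7·1/6 + 8·5/36 + 9·1/9 + 10·1/12 + 11·1/18 + 12·1/36 = 53/9.
E[X | X ≥ 6] = (53/9) / (13/18) = 106/13.

106/13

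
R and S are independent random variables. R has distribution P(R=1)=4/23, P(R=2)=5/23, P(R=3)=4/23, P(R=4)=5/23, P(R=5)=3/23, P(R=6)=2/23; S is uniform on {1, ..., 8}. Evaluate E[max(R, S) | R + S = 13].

P(R + S = 13) = 5/184.
Summing max(R,S)·P(x,y) over outcomes with R + S = 13 gives 19/92.
E[max(R, S) | R + S = 13] = (19/92) / (5/184) = 38/5.

38/5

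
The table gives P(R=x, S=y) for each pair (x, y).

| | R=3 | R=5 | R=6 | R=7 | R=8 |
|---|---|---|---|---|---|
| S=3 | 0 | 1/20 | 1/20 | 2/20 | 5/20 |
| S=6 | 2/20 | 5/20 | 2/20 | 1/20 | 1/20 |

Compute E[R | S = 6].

58/11

P(S = 6) = 11/20.
Σ R·P over the event = 3·(2/20) + 5·(5/20) + 6·(2/20) + 7·(1/20) + 8·(1/20) = 29/10.
E[R | S = 6] = (29/10) / (11/20) = 58/11.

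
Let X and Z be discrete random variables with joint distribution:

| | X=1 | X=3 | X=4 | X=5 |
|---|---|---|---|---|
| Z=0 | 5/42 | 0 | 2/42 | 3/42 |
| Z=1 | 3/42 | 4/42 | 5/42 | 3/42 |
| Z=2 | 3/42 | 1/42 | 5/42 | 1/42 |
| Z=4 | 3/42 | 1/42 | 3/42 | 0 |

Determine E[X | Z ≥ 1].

99/32

P(Z ≥ 1) = 16/21.
Summing X·P(X=x,Z=y) over the conditioning event gives 33/14.
E[X | Z ≥ 1] = (33/14) / (16/21) = 99/32.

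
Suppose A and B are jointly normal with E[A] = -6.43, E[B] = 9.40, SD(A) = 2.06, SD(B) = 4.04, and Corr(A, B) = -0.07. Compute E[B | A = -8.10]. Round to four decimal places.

For a bivariate normal, E[B | A=x] = μ_B + ρ·(σ_B/σ_A)·(x − μ_A).
E[B | A=-8.10] = 9.40 + (-0.07)·(4.04/2.06)·(-8.10 − (-6.43)) = 9.40 + (-0.13728)·(-1.67) = 9.6293.

9.6293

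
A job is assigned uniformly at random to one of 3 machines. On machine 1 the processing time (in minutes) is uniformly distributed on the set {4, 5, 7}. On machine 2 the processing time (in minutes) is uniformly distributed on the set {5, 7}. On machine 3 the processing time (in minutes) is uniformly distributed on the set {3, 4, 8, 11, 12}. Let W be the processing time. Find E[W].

E[W | machine 1] = (4+5+7)/3 = 16/3.
E[W | machine 2] = (5+7)/2 = 6.
E[W | machine 3] = (3+4+8+11+12)/5 = 38/5.
By the law of total expectation,
E[W] = (1/3)·(16/3) + (1/3)·(6) + (1/3)·(38/5) = 284/45.

284/45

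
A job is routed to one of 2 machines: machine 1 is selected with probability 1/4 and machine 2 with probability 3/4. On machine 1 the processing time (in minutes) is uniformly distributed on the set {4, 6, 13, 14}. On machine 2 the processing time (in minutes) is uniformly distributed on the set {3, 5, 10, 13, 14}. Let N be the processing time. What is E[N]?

E[N | machine 1] = (4+6+13+14)/4 = 37/4.
E[N | machine 2] = (3+5+10+13+14)/5 = 9.
By the law of total expectation,
E[N] = (1/4)·(37/4) + (3/4)·(9) = 145/16.

145/16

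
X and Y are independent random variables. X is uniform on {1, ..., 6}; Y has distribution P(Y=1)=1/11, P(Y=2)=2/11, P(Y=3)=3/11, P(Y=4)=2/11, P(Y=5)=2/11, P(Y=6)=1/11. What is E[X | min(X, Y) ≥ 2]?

P(min(X, Y) ≥ 2) = 25/33.
Summing X·P(x,y) over outcomes with min(X, Y) ≥ 2 gives 100/33.
E[X | min(X, Y) ≥ 2] = (100/33) / (25/33) = 4.

4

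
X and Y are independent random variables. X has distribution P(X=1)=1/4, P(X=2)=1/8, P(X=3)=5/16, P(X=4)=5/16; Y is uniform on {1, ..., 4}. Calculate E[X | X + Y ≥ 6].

94/27

P(X + Y ≥ 6) = 27/64.
Summing X·P(x,y) over outcomes with X + Y ≥ 6 gives 47/32.
E[X | X + Y ≥ 6] = (47/32) / (27/64) = 94/27.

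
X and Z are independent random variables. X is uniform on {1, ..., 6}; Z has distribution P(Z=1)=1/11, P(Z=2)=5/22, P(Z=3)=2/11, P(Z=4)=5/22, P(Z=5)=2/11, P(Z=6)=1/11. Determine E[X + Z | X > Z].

415/56

P(X > Z) = 14/33.
Summing (X+Z)·P(x,y) over outcomes with X > Z gives 415/132.
E[X + Z | X > Z] = (415/132) / (14/33) = 415/56.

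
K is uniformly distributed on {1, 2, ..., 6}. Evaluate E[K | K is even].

4

Given K is even, K is equally likely to be any of {2, 4, 6}.
E[K | K is even] = (2 + 4 + 6) / 3 = 4.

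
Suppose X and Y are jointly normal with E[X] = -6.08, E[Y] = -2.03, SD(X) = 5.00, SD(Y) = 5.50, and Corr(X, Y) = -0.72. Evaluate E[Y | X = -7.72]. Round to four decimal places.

-0.7311

For a bivariate normal, E[Y | X=x] = μ_Y + ρ·(σ_Y/σ_X)·(x − μ_X).
E[Y | X=-7.72] = -2.03 + (-0.72)·(5.50/5.00)·(-7.72 − (-6.08)) = -2.03 + (-0.792)·(-1.64) = -0.7311.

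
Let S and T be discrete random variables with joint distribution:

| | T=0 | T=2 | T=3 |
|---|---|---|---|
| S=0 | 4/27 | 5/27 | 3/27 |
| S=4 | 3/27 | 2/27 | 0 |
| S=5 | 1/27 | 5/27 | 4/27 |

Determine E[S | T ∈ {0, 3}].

P(T ∈ {0, 3}) = 5/9.
Σ S·P over the event = 0·(4/27) + 0·(3/27) + 4·(3/27) + 5·(1/27) + 5·(4/27) = 37/27.
E[S | T ∈ {0, 3}] = (37/27) / (5/9) = 37/15.

37/15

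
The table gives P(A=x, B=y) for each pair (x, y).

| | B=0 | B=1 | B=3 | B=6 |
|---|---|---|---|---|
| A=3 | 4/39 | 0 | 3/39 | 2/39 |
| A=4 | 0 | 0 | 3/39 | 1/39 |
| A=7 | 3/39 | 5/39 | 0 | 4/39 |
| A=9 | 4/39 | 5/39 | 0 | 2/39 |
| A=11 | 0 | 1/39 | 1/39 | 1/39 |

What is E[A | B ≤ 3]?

192/29

P(B ≤ 3) = 29/39.
Summing A·P(A=x,B=y) over the conditioning event gives 64/13.
E[A | B ≤ 3] = (64/13) / (29/39) = 192/29.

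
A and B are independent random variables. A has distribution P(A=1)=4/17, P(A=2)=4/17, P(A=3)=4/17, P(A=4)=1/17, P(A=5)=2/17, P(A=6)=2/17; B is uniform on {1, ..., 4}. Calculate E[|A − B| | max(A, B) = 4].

P(max(A, B) = 4) = 4/17.
Summing |A−B|·P(x,y) over outcomes with max(A, B) = 4 gives 15/34.
E[|A − B| | max(A, B) = 4] = (15/34) / (4/17) = 15/8.

15/8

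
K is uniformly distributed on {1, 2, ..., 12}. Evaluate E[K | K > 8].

21/2

Given K > 8, K is equally likely to be any of {9, 10, 11, 12}.
E[K | K > 8] = (9 + 10 + 11 + 12) / 4 = 21/2.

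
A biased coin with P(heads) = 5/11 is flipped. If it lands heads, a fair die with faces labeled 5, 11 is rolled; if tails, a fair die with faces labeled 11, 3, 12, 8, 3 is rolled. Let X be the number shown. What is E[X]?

E[X | heads] = (5+11)/2 = 8.
E[X | tails] = (11+3+12+8+3)/5 = 37/5.
E[X] = (5/11)·(8) + (6/11)·(37/5) = 422/55.

422/55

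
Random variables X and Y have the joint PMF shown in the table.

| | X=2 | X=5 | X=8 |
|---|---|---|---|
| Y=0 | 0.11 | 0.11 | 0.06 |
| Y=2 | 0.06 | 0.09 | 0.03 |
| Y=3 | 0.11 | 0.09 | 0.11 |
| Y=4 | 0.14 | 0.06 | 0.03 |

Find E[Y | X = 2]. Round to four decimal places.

2.4048

P(X = 2) = 0.42.
Σ Y·P over the event = 0·(0.11) + 2·(0.06) + 3·(0.11) + 4·(0.14) = 1.01.
E[Y | X = 2] = (1.01) / (0.42) = 2.4048.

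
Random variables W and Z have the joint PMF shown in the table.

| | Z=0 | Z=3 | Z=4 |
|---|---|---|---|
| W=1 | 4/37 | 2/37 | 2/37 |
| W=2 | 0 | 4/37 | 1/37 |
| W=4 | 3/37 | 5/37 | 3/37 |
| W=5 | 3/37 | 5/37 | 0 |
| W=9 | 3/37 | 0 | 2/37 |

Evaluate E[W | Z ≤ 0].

P(Z ≤ 0) = 13/37.
Σ W·P over the event = 1·(4/37) + 4·(3/37) + 5·(3/37) + 9·(3/37) = 58/37.
E[W | Z ≤ 0] = (58/37) / (13/37) = 58/13.

58/13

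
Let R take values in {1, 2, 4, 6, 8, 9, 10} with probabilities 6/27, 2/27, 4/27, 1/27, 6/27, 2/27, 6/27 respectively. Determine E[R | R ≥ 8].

P(R ≥ 8) = 14/27.
Σ over the event: 8·2/9 + 9·2/27 + 10·2/9 = 14/3.
E[R | R ≥ 8] = (14/3) / (14/27) = 9.

9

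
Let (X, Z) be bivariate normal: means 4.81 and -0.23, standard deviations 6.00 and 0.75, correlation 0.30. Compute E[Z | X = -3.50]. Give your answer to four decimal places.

-0.5416

The regression of Z on X has slope ρ·σ_Z/σ_X and passes through (μ_X, μ_Z).
E[Z | X=-3.50] = -0.23 + (0.30)·(0.75/6.00)·(-3.50 − (4.81)) = -0.23 + (0.0375)·(-8.31) = -0.5416.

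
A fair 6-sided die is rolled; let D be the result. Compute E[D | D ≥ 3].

9/2

Given D ≥ 3, D is equally likely to be any of {3, 4, 5, 6}.
E[D | D ≥ 3] = (3 + 4 + 5 + 6) / 4 = 9/2.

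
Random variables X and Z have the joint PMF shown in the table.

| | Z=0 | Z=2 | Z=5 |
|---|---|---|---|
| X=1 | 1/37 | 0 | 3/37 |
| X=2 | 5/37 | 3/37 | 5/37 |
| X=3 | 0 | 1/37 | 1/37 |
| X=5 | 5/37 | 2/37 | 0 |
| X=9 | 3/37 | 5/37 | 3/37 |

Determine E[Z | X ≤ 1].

P(X ≤ 1) = 4/37.
Summing Z·P(X=x,Z=y) over the conditioning event gives 15/37.
E[Z | X ≤ 1] = (15/37) / (4/37) = 15/4.

15/4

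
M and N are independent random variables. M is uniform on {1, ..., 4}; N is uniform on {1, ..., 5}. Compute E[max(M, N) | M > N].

10/3

Outcomes with M > N: (2,1), (3,1), (3,2), (4,1), (4,2), (4,3), each with probability 1/20.
E[max(M, N) | M > N] = (2 + 3 + 3 + 4 + 4 + 4) / 6 = 10/3.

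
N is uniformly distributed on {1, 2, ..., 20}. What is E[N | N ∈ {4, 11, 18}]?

P(N ∈ {4, 11, 18}) = 3/20.
Σ over the event: 4·1/20 + 11·1/20 + 18·1/20 = 33/20.
E[N | N ∈ {4, 11, 18}] = (33/20) / (3/20) = 11.

11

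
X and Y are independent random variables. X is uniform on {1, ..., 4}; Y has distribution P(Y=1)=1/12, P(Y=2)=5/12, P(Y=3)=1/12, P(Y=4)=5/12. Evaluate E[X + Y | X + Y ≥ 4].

P(X + Y ≥ 4) = 41/48.
Summing (X+Y)·P(x,y) over outcomes with X + Y ≥ 4 gives 59/12.
E[X + Y | X + Y ≥ 4] = (59/12) / (41/48) = 236/41.

236/41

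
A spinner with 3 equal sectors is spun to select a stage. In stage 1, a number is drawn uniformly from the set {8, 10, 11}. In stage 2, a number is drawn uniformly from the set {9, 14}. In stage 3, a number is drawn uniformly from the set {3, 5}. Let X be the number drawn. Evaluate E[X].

E[X | stage 1] = (8+10+11)/3 = 29/3.
E[X | stage 2] = (9+14)/2 = 23/2.
E[X | stage 3] = (3+5)/2 = 4.
By the law of total expectation,
E[X] = (1/3)·(29/3) + (1/3)·(23/2) + (1/3)·(4) = 151/18.

151/18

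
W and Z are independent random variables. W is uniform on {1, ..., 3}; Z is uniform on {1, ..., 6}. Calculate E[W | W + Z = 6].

Outcomes with W + Z = 6: (1,5), (2,4), (3,3), each with probability 1/18.
E[W | W + Z = 6] = (1 + 2 + 3) / 3 = 2.

2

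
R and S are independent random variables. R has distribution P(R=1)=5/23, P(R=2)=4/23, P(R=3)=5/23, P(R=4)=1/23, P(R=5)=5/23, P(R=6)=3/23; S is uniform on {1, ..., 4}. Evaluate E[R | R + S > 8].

61/11

P(R + S > 8) = 11/92.
Summing R·P(x,y) over outcomes with R + S > 8 gives 61/92.
E[R | R + S > 8] = (61/92) / (11/92) = 61/11.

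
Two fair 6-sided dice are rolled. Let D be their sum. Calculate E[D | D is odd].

P(D is odd) = 1/2.
Σ over the event: 3·1/18 + 5·1/9 + 7·1/6 + 9·1/9 + 11·1/18 = 7/2.
E[D | D is odd] = (7/2) / (1/2) = 7.

7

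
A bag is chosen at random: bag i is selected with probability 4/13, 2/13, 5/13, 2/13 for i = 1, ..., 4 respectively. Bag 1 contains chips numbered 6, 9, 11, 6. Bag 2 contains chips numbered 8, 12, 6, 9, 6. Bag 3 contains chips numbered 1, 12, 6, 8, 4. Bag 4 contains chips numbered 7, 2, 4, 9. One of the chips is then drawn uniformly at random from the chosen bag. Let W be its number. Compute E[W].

E[W | bag 1] = (6+9+11+6)/4 = 8.
E[W | bag 2] = (8+12+6+9+6)/5 = 41/5.
E[W | bag 3] = (1+12+6+8+4)/5 = 31/5.
E[W | bag 4] = (7+2+4+9)/4 = 11/2.
By the law of total expectation,
E[W] = (4/13)·(8) + (2/13)·(41/5) + (5/13)·(31/5) + (2/13)·(11/2) = 452/65.

452/65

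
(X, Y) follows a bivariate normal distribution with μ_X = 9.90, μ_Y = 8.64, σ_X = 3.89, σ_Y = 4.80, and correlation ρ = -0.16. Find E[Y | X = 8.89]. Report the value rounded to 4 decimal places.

8.8394

For a bivariate normal, E[Y | X=x] = μ_Y + ρ·(σ_Y/σ_X)·(x − μ_X).
E[Y | X=8.89] = 8.64 + (-0.16)·(4.80/3.89)·(8.89 − (9.90)) = 8.64 + (-0.19743)·(-1.01) = 8.8394.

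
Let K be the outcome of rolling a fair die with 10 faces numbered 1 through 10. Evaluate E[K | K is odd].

Given K is odd, K is equally likely to be any of {1, 3, 5, 7, 9}.
E[K | K is odd] = (1 + 3 + 5 + 7 + 9) / 5 = 5.

5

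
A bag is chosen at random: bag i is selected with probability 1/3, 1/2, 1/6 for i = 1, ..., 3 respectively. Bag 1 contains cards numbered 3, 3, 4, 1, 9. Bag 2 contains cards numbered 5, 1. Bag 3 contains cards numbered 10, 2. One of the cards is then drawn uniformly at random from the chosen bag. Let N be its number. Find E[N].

E[N | bag 1] = (3+3+4+1+9)/5 = 4.
E[N | bag 2] = (5+1)/2 = 3.
E[N | bag 3] = (10+2)/2 = 6.
By the law of total expectation,
E[N] = (1/3)·(4) + (1/2)·(3) + (1/6)·(6) = 23/6.

23/6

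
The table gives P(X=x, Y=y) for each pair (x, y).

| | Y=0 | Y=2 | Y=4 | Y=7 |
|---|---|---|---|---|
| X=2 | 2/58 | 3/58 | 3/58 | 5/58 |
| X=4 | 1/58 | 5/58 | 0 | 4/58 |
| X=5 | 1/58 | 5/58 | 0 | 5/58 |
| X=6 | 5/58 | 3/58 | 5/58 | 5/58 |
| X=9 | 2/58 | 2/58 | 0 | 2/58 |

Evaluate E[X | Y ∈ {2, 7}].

62/13

P(Y ∈ {2, 7}) = 39/58.
Summing X·P(X=x,Y=y) over the conditioning event gives 93/29.
E[X | Y ∈ {2, 7}] = (93/29) / (39/58) = 62/13.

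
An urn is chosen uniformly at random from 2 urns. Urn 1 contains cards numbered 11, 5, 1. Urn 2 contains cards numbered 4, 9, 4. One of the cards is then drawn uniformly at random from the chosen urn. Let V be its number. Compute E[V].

E[V | urn 1] = (11+5+1)/3 = 17/3.
E[V | urn 2] = (4+9+4)/3 = 17/3.
E[V] = (1/2)·(17/3) + (1/2)·(17/3) = 17/3.

17/3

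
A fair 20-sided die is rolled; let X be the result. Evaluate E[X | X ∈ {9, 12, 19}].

40/3

P(X ∈ {9, 12, 19}) = 3/20.
Σ over the event: 9·1/20 + 12·1/20 + 19·1/20 = 2.
E[X | X ∈ {9, 12, 19}] = (2) / (3/20) = 40/3.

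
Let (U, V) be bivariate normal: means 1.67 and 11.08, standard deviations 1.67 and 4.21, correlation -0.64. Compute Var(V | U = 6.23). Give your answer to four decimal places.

Var(V | U=x) = (1 − ρ²)·σ_V².
Var(V | U=6.23) = (4.21)²·(1 − (-0.64)²) = 17.7241·0.5904 = 10.4643.

10.4643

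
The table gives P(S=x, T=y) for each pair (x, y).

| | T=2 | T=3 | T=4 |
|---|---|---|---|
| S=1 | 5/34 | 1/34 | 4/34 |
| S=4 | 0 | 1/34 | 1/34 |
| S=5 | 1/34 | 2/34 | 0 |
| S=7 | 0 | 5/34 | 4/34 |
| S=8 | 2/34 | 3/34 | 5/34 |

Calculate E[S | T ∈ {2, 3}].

5

P(T ∈ {2, 3}) = 10/17.
Σ S·P over the event = 1·(5/34) + 1·(1/34) + 4·(1/34) + 5·(1/34) + 5·(2/34) + 7·(5/34) + 8·(2/34) + 8·(3/34) = 50/17.
E[S | T ∈ {2, 3}] = (50/17) / (10/17) = 5.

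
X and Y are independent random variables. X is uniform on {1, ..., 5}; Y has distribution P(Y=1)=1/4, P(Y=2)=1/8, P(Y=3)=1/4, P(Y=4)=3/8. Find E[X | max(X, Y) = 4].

50/17

P(max(X, Y) = 4) = 17/40.
Summing X·P(x,y) over outcomes with max(X, Y) = 4 gives 5/4.
E[X | max(X, Y) = 4] = (5/4) / (17/40) = 50/17.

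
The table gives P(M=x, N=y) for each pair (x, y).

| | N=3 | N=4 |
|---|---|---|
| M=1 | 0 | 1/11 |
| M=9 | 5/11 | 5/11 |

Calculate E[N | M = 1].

P(M = 1) = 1/11.
Σ N·P over the event = 4·(1/11) = 4/11.
E[N | M = 1] = (4/11) / (1/11) = 4.

4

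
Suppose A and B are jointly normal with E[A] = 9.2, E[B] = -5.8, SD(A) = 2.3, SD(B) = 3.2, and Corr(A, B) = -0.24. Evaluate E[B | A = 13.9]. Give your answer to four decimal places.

-7.3694

The regression of B on A has slope ρ·σ_B/σ_A and passes through (μ_A, μ_B).
E[B | A=13.9] = -5.8 + (-0.24)·(3.2/2.3)·(13.9 − (9.2)) = -5.8 + (-0.33391)·(4.7) = -7.3694.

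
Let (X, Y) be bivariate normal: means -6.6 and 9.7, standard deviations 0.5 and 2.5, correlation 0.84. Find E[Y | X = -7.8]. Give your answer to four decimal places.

4.6600

E[Y | X=x] = μ_Y + ρ(σ_Y/σ_X)(x − μ_X) for jointly normal variables.
E[Y | X=-7.8] = 9.7 + (0.84)·(2.5/0.5)·(-7.8 − (-6.6)) = 9.7 + (4.2)·(-1.2) = 4.6600.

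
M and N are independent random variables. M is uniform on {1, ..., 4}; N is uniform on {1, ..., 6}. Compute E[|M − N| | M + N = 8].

Outcomes with M + N = 8: (2,6), (3,5), (4,4), each with probability 1/24.
E[|M − N| | M + N = 8] = (4 + 2 + 0) / 3 = 2.

2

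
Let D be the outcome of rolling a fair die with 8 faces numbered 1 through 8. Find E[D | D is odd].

Given D is odd, D is equally likely to be any of {1, 3, 5, 7}.
E[D | D is odd] = (1 + 3 + 5 + 7) / 4 = 4.

4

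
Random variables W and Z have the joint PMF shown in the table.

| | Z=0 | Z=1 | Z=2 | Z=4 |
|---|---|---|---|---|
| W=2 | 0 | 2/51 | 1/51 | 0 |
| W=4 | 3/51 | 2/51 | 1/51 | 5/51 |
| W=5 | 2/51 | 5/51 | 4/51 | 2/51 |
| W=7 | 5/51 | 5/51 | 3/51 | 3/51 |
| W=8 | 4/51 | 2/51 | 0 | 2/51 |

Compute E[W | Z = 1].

P(Z = 1) = 16/51.
Σ W·P over the event = 2·(2/51) + 4·(2/51) + 5·(5/51) + 7·(5/51) + 8·(2/51) = 88/51.
E[W | Z = 1] = (88/51) / (16/51) = 11/2.

11/2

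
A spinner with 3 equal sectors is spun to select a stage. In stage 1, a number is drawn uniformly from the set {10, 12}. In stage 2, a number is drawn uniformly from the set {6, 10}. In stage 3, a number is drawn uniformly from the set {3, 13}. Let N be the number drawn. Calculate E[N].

E[N | stage 1] = (10+12)/2 = 11.
E[N | stage 2] = (6+10)/2 = 8.
E[N | stage 3] = (3+13)/2 = 8.
By the law of total expectation,
E[N] = (1/3)·(11) + (1/3)·(8) + (1/3)·(8) = 9.

9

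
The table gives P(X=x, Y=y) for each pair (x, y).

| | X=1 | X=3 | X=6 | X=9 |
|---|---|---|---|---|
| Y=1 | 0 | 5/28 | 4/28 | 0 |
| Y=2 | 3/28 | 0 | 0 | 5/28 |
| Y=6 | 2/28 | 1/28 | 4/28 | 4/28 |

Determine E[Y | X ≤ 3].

29/11

P(X ≤ 3) = 11/28.
Σ Y·P over the event = 2·(3/28) + 6·(2/28) + 1·(5/28) + 6·(1/28) = 29/28.
E[Y | X ≤ 3] = (29/28) / (11/28) = 29/11.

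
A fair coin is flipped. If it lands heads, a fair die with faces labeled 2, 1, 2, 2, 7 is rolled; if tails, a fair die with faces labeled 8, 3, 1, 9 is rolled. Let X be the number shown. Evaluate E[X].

161/40

E[X | heads] = (2+1+2+2+7)/5 = 14/5.
E[X | tails] = (8+3+1+9)/4 = 21/4.
E[X] = (1/2)·(14/5) + (1/2)·(21/4) = 161/40.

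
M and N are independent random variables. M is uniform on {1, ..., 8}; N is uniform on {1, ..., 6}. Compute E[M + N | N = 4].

Outcomes with N = 4: (1,4), (2,4), (3,4), (4,4), (5,4), (6,4), (7,4), (8,4), each with probability 1/48.
E[M + N | N = 4] = (5 + 6 + 7 + 8 + 9 + 10 + 11 + 12) / 8 = 17/2.

17/2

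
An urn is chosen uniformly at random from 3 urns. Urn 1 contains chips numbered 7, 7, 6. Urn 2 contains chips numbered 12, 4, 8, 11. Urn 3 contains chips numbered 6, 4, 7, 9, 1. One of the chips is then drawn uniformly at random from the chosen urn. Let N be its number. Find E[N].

1249/180

E[N | urn 1] = (7+7+6)/3 = 20/3.
E[N | urn 2] = (12+4+8+11)/4 = 35/4.
E[N | urn 3] = (6+4+7+9+1)/5 = 27/5.
By the law of total expectation,
E[N] = (1/3)·(20/3) + (1/3)·(35/4) + (1/3)·(27/5) = 1249/180.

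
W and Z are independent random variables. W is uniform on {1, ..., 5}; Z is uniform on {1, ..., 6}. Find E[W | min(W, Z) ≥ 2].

P(min(W, Z) ≥ 2) = 2/3.
Summing W·P(x,y) over outcomes with min(W, Z) ≥ 2 gives 7/3.
E[W | min(W, Z) ≥ 2] = (7/3) / (2/3) = 7/2.

7/2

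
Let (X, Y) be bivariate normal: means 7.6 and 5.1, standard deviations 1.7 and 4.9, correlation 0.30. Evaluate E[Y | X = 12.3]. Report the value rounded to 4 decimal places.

The regression of Y on X has slope ρ·σ_Y/σ_X and passes through (μ_X, μ_Y).
E[Y | X=12.3] = 5.1 + (0.30)·(4.9/1.7)·(12.3 − (7.6)) = 5.1 + (0.86471)·(4.7) = 9.1641.

9.1641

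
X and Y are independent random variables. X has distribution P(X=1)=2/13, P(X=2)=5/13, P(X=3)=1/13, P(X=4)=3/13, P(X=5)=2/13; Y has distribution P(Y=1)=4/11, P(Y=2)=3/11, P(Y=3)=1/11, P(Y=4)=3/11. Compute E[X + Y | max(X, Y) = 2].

P(max(X, Y) = 2) = 41/143.
Summing (X+Y)·P(x,y) over outcomes with max(X, Y) = 2 gives 138/143.
E[X + Y | max(X, Y) = 2] = (138/143) / (41/143) = 138/41.

138/41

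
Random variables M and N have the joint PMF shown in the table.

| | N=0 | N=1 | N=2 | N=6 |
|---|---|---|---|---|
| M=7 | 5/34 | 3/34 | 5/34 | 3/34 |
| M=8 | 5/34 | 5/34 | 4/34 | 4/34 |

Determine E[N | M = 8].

37/18

P(M = 8) = 9/17.
Summing N·P(M=x,N=y) over the conditioning event gives 37/34.
E[N | M = 8] = (37/34) / (9/17) = 37/18.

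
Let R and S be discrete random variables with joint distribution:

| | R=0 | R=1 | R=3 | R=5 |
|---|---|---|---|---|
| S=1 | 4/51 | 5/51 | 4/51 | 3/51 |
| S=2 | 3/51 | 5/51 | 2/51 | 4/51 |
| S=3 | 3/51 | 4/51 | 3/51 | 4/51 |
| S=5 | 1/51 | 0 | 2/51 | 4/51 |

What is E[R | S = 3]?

33/14

P(S = 3) = 14/51.
Σ R·P over the event = 0·(3/51) + 1·(4/51) + 3·(3/51) + 5·(4/51) = 11/17.
E[R | S = 3] = (11/17) / (14/51) = 33/14.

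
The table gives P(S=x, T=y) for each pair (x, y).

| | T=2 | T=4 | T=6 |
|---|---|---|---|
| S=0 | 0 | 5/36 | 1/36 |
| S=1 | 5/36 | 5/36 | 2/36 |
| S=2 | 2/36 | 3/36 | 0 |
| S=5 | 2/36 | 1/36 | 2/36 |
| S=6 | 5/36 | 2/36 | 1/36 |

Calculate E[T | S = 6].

3

P(S = 6) = 2/9.
Σ T·P over the event = 2·(5/36) + 4·(2/36) + 6·(1/36) = 2/3.
E[T | S = 6] = (2/3) / (2/9) = 3.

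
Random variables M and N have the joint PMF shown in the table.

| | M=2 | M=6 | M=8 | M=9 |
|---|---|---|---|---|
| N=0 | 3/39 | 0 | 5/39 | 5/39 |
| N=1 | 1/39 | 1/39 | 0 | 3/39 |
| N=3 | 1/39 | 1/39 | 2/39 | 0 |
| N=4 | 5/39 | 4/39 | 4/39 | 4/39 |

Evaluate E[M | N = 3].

6

P(N = 3) = 4/39.
Σ M·P over the event = 2·(1/39) + 6·(1/39) + 8·(2/39) = 8/13.
E[M | N = 3] = (8/13) / (4/39) = 6.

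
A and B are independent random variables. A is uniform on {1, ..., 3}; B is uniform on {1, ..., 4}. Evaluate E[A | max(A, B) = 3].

P(max(A, B) = 3) = 5/12.
Summing A·P(x,y) over outcomes with max(A, B) = 3 gives 1.
E[A | max(A, B) = 3] = (1) / (5/12) = 12/5.

12/5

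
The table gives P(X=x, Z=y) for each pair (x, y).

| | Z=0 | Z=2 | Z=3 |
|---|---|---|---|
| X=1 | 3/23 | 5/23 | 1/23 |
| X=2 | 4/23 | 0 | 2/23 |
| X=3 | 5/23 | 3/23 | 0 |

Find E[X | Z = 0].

P(Z = 0) = 12/23.
Σ X·P over the event = 1·(3/23) + 2·(4/23) + 3·(5/23) = 26/23.
E[X | Z = 0] = (26/23) / (12/23) = 13/6.

13/6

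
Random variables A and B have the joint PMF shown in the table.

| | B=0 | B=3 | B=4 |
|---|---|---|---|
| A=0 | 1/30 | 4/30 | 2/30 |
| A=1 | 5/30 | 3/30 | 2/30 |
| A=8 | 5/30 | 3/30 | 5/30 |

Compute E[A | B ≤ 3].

24/7

P(B ≤ 3) = 7/10.
Σ A·P over the event = 0·(1/30) + 0·(4/30) + 1·(5/30) + 1·(3/30) + 8·(5/30) + 8·(3/30) = 12/5.
E[A | B ≤ 3] = (12/5) / (7/10) = 24/7.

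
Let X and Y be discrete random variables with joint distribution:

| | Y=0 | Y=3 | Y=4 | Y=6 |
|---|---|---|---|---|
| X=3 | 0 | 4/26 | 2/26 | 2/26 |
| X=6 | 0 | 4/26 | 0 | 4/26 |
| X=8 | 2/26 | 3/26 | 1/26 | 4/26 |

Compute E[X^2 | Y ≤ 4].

P(Y ≤ 4) = 8/13.
Σ X^2·P over the event = 9·(4/26) + 9·(2/26) + 36·(4/26) + 64·(2/26) + 64·(3/26) + 64·(1/26) = 291/13.
E[X^2 | Y ≤ 4] = (291/13) / (8/13) = 291/8.

291/8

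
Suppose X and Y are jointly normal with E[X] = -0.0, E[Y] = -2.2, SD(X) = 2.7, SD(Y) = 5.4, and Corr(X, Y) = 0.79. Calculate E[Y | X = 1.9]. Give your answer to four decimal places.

0.8020

The regression of Y on X has slope ρ·σ_Y/σ_X and passes through (μ_X, μ_Y).
E[Y | X=1.9] = -2.2 + (0.79)·(5.4/2.7)·(1.9 − (-0.0)) = -2.2 + (1.58)·(1.9) = 0.8020.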